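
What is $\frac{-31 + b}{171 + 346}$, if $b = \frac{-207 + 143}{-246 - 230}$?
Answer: $- \frac{3673}{61523} \approx -0.059701$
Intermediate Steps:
$b = \frac{16}{119}$ ($b = - \frac{64}{-476} = \left(-64\right) \left(- \frac{1}{476}\right) = \frac{16}{119} \approx 0.13445$)
$\frac{-31 + b}{171 + 346} = \frac{-31 + \frac{16}{119}}{171 + 346} = - \frac{3673}{119 \cdot 517} = \left(- \frac{3673}{119}\right) \frac{1}{517} = - \frac{3673}{61523}$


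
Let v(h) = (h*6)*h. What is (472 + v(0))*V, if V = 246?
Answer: 116112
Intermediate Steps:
v(h) = 6*h**2 (v(h) = (6*h)*h = 6*h**2)
(472 + v(0))*V = (472 + 6*0**2)*246 = (472 + 6*0)*246 = (472 + 0)*246 = 472*246 = 116112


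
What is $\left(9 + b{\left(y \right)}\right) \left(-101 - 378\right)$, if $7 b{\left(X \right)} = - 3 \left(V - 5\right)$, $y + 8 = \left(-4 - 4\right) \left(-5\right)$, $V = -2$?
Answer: $-5748$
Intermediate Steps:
$y = 32$ ($y = -8 + \left(-4 - 4\right) \left(-5\right) = -8 - -40 = -8 + 40 = 32$)
$b{\left(X \right)} = 3$ ($b{\left(X \right)} = \frac{\left(-3\right) \left(-2 - 5\right)}{7} = \frac{\left(-3\right) \left(-7\right)}{7} = \frac{1}{7} \cdot 21 = 3$)
$\left(9 + b{\left(y \right)}\right) \left(-101 - 378\right) = \left(9 + 3\right) \left(-101 - 378\right) = 12 \left(-479\right) = -5748$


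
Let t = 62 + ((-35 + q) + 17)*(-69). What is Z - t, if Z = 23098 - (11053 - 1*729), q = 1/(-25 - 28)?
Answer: 607841/53 ≈ 11469.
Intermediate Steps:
q = -1/53 (q = 1/(-53) = -1/53 ≈ -0.018868)
t = 69181/53 (t = 62 + ((-35 - 1/53) + 17)*(-69) = 62 + (-1856/53 + 17)*(-69) = 62 - 955/53*(-69) = 62 + 65895/53 = 69181/53 ≈ 1305.3)
Z = 12774 (Z = 23098 - (11053 - 729) = 23098 - 1*10324 = 23098 - 10324 = 12774)
Z - t = 12774 - 1*69181/53 = 12774 - 69181/53 = 607841/53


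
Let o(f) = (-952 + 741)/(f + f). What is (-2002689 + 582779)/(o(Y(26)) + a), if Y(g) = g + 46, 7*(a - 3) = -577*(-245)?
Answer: -204467040/2908301 ≈ -70.305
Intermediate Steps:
a = 20198 (a = 3 + (-577*(-245))/7 = 3 + (1/7)*141365 = 3 + 20195 = 20198)
Y(g) = 46 + g
o(f) = -211/(2*f) (o(f) = -211*1/(2*f) = -211/(2*f))
(-2002689 + 582779)/(o(Y(26)) + a) = (-2002689 + 582779)/(-211/(2*(46 + 26)) + 20198) = -1419910/(-211/2/72 + 20198) = -1419910/(-211/2*1/72 + 20198) = -1419910/(-211/144 + 20198) = -1419910/2908301/144 = -1419910*144/2908301 = -204467040/2908301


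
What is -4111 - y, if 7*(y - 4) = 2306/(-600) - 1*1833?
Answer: -8090447/2100 ≈ -3852.6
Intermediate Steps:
y = -542653/2100 (y = 4 + (2306/(-600) - 1*1833)/7 = 4 + (2306*(-1/600) - 1833)/7 = 4 + (-1153/300 - 1833)/7 = 4 + (⅐)*(-551053/300) = 4 - 551053/2100 = -542653/2100 ≈ -258.41)
-4111 - y = -4111 - 1*(-542653/2100) = -4111 + 542653/2100 = -8090447/2100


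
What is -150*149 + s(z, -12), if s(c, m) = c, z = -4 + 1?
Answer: -22353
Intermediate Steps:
z = -3
-150*149 + s(z, -12) = -150*149 - 3 = -22350 - 3 = -22353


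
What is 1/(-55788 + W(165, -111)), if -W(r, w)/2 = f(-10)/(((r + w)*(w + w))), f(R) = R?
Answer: -2997/167196641 ≈ -1.7925e-5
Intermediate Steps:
W(r, w) = 10/(w*(r + w)) (W(r, w) = -(-20)/((r + w)*(w + w)) = -(-20)/((r + w)*(2*w)) = -(-20)/(2*w*(r + w)) = -(-20)*1/(2*w*(r + w)) = -(-10)/(w*(r + w)) = 10/(w*(r + w)))
1/(-55788 + W(165, -111)) = 1/(-55788 + 10/(-111*(165 - 111))) = 1/(-55788 + 10*(-1/111)/54) = 1/(-55788 + 10*(-1/111)*(1/54)) = 1/(-55788 - 5/2997) = 1/(-167196641/2997) = -2997/167196641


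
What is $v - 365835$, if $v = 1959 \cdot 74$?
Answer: $-220869$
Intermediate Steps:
$v = 144966$
$v - 365835 = 144966 - 365835 = -220869$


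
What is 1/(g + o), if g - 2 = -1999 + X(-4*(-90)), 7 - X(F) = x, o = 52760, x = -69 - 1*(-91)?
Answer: 1/50748 ≈ 1.9705e-5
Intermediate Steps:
x = 22 (x = -69 + 91 = 22)
X(F) = -15 (X(F) = 7 - 1*22 = 7 - 22 = -15)
g = -2012 (g = 2 + (-1999 - 15) = 2 - 2014 = -2012)
1/(g + o) = 1/(-2012 + 52760) = 1/50748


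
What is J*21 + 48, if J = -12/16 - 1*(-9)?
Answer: 885/4 ≈ 221.25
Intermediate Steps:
J = 33/4 (J = -12*1/16 + 9 = -3/4 + 9 = 33/4 ≈ 8.2500)
J*21 + 48 = (33/4)*21 + 48 = 693/4 + 48 = 885/4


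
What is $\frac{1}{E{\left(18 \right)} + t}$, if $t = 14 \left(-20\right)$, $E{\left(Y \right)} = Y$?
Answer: $- \frac{1}{262} \approx -0.0038168$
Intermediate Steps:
$t = -280$
$\frac{1}{E{\left(18 \right)} + t} = \frac{1}{18 - 280} = \frac{1}{-262} = - \frac{1}{262}$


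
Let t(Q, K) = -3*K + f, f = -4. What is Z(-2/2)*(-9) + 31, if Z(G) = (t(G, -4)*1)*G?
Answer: 103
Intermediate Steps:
t(Q, K) = -4 - 3*K (t(Q, K) = -3*K - 4 = -4 - 3*K)
Z(G) = 8*G (Z(G) = ((-4 - 3*(-4))*1)*G = ((-4 + 12)*1)*G = (8*1)*G = 8*G)
Z(-2/2)*(-9) + 31 = (8*(-2/2))*(-9) + 31 = (8*(-2*½))*(-9) + 31 = (8*(-1))*(-9) + 31 = -8*(-9) + 31 = 72 + 31 = 103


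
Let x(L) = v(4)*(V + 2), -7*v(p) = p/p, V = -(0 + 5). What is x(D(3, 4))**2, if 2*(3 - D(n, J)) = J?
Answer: 9/49 ≈ 0.18367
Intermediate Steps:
V = -5 (V = -1*5 = -5)
v(p) = -1/7 (v(p) = -p/(7*p) = -1/7*1 = -1/7)
D(n, J) = 3 - J/2
x(L) = 3/7 (x(L) = -(-5 + 2)/7 = -1/7*(-3) = 3/7)
x(D(3, 4))**2 = (3/7)**2 = 9/49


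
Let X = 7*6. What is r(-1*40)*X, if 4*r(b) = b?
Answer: -420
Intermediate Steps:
r(b) = b/4
X = 42
r(-1*40)*X = ((-1*40)/4)*42 = ((¼)*(-40))*42 = -10*42 = -420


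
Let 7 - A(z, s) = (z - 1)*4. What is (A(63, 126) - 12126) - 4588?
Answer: -16955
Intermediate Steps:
A(z, s) = 11 - 4*z (A(z, s) = 7 - (z - 1)*4 = 7 - (-1 + z)*4 = 7 - (-4 + 4*z) = 7 + (4 - 4*z) = 11 - 4*z)
(A(63, 126) - 12126) - 4588 = ((11 - 4*63) - 12126) - 4588 = ((11 - 252) - 12126) - 4588 = (-241 - 12126) - 4588 = -12367 - 4588 = -16955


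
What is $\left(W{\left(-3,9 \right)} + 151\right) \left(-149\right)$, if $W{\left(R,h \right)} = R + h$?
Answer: $-23393$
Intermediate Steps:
$\left(W{\left(-3,9 \right)} + 151\right) \left(-149\right) = \left(\left(-3 + 9\right) + 151\right) \left(-149\right) = \left(6 + 151\right) \left(-149\right) = 157 \left(-149\right) = -23393$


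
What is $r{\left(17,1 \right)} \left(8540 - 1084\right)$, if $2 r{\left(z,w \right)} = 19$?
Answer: $70832$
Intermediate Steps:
$r{\left(z,w \right)} = \frac{19}{2}$ ($r{\left(z,w \right)} = \frac{1}{2} \cdot 19 = \frac{19}{2}$)
$r{\left(17,1 \right)} \left(8540 - 1084\right) = \frac{19 \left(8540 - 1084\right)}{2} = \frac{19}{2} \cdot 7456 = 70832$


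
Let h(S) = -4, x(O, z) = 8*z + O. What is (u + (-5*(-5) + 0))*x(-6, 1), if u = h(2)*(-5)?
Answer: 90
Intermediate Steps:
x(O, z) = O + 8*z
u = 20 (u = -4*(-5) = 20)
(u + (-5*(-5) + 0))*x(-6, 1) = (20 + (-5*(-5) + 0))*(-6 + 8*1) = (20 + (25 + 0))*(-6 + 8) = (20 + 25)*2 = 45*2 = 90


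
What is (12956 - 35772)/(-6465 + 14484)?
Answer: -22816/8019 ≈ -2.8452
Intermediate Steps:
(12956 - 35772)/(-6465 + 14484) = -22816/8019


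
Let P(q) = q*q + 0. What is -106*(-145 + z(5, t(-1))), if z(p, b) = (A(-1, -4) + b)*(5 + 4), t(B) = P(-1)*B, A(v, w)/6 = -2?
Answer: 27772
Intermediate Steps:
P(q) = q² (P(q) = q² + 0 = q²)
A(v, w) = -12 (A(v, w) = 6*(-2) = -12)
t(B) = B (t(B) = (-1)²*B = 1*B = B)
z(p, b) = -108 + 9*b (z(p, b) = (-12 + b)*(5 + 4) = (-12 + b)*9 = -108 + 9*b)
-106*(-145 + z(5, t(-1))) = -106*(-145 + (-108 + 9*(-1))) = -106*(-145 + (-108 - 9)) = -106*(-145 - 117) = -106*(-262) = 27772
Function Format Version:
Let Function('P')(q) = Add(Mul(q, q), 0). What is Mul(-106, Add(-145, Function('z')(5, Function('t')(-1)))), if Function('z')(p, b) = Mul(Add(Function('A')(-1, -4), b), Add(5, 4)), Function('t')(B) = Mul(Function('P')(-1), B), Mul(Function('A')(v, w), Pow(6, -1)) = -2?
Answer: 27772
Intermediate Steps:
Function('P')(q) = Pow(q, 2) (Function('P')(q) = Add(Pow(q, 2), 0) = Pow(q, 2))
Function('A')(v, w) = -12 (Function('A')(v, w) = Mul(6, -2) = -12)
Function('t')(B) = B (Function('t')(B) = Mul(Pow(-1, 2), B) = Mul(1, B) = B)
Function('z')(p, b) = Add(-108, Mul(9, b)) (Function('z')(p, b) = Mul(Add(-12, b), Add(5, 4)) = Mul(Add(-12, b), 9) = Add(-108, Mul(9, b)))
Mul(-106, Add(-145, Function('z')(5, Function('t')(-1)))) = Mul(-106, Add(-145, Add(-108, Mul(9, -1)))) = Mul(-106, Add(-145, Add(-108, -9))) = Mul(-106, Add(-145, -117)) = Mul(-106, -262) = 27772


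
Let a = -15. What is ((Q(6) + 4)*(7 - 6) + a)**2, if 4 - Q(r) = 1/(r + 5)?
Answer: 6084/121 ≈ 50.281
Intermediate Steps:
Q(r) = 4 - 1/(5 + r) (Q(r) = 4 - 1/(r + 5) = 4 - 1/(5 + r))
((Q(6) + 4)*(7 - 6) + a)**2 = (((19 + 4*6)/(5 + 6) + 4)*(7 - 6) - 15)**2 = (((19 + 24)/11 + 4)*1 - 15)**2 = (((1/11)*43 + 4)*1 - 15)**2 = ((43/11 + 4)*1 - 15)**2 = ((87/11)*1 - 15)**2 = (87/11 - 15)**2 = (-78/11)**2 = 6084/121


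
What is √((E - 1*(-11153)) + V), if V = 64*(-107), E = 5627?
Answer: 2*√2483 ≈ 99.659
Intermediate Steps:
V = -6848
√((E - 1*(-11153)) + V) = √((5627 - 1*(-11153)) - 6848) = √((5627 + 11153) - 6848) = √(16780 - 6848) = √9932 = 2*√2483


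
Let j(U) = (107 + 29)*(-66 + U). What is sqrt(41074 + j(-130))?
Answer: 9*sqrt(178) ≈ 120.07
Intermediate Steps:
j(U) = -8976 + 136*U (j(U) = 136*(-66 + U) = -8976 + 136*U)
sqrt(41074 + j(-130)) = sqrt(41074 + (-8976 + 136*(-130))) = sqrt(41074 + (-8976 - 17680)) = sqrt(41074 - 26656) = sqrt(14418) = 9*sqrt(178)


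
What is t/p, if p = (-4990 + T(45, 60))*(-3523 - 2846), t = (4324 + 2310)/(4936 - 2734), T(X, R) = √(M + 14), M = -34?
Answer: 1655183/17460633957228 + 3317*I*√5/87303169786140 ≈ 9.4795e-8 + 8.4957e-11*I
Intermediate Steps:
T(X, R) = 2*I*√5 (T(X, R) = √(-34 + 14) = √(-20) = 2*I*√5)
t = 3317/1101 (t = 6634/2202 = 6634*(1/2202) = 3317/1101 ≈ 3.0127)
p = 31781310 - 12738*I*√5 (p = (-4990 + 2*I*√5)*(-3523 - 2846) = (-4990 + 2*I*√5)*(-6369) = 31781310 - 12738*I*√5 ≈ 3.1781e+7 - 28483.0*I)
t/p = 3317/(1101*(31781310 - 12738*I*√5))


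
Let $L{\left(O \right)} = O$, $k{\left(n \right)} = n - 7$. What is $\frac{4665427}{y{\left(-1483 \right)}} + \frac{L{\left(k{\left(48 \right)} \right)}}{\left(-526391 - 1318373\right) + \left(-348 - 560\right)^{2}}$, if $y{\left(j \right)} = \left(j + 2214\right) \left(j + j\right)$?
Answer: $- \frac{2380112031043}{1106079681900} \approx -2.1518$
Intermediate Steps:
$k{\left(n \right)} = -7 + n$ ($k{\left(n \right)} = n - 7 = -7 + n$)
$y{\left(j \right)} = 2 j \left(2214 + j\right)$ ($y{\left(j \right)} = \left(2214 + j\right) 2 j = 2 j \left(2214 + j\right)$)
$\frac{4665427}{y{\left(-1483 \right)}} + \frac{L{\left(k{\left(48 \right)} \right)}}{\left(-526391 - 1318373\right) + \left(-348 - 560\right)^{2}} = \frac{4665427}{2 \left(-1483\right) \left(2214 - 1483\right)} + \frac{-7 + 48}{\left(-526391 - 1318373\right) + \left(-348 - 560\right)^{2}} = \frac{4665427}{2 \left(-1483\right) 731} + \frac{41}{-1844764 + \left(-908\right)^{2}} = \frac{4665427}{-2168146} + \frac{41}{-1844764 + 824464} = 4665427 \left(- \frac{1}{2168146}\right) + \frac{41}{-1020300} = - \frac{4665427}{2168146} + 41 \left(- \frac{1}{1020300}\right) = - \frac{4665427}{2168146} - \frac{41}{1020300} = - \frac{2380112031043}{1106079681900}$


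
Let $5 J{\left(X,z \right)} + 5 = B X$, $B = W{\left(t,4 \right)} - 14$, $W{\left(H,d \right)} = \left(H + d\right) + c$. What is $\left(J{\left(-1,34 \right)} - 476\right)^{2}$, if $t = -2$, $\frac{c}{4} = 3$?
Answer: $227529$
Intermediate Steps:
$c = 12$ ($c = 4 \cdot 3 = 12$)
$W{\left(H,d \right)} = 12 + H + d$ ($W{\left(H,d \right)} = \left(H + d\right) + 12 = 12 + H + d$)
$B = 0$ ($B = \left(12 - 2 + 4\right) - 14 = 14 - 14 = 0$)
$J{\left(X,z \right)} = -1$ ($J{\left(X,z \right)} = -1 + \frac{0 X}{5} = -1 + \frac{1}{5} \cdot 0 = -1 + 0 = -1$)
$\left(J{\left(-1,34 \right)} - 476\right)^{2} = \left(-1 - 476\right)^{2} = \left(-477\right)^{2} = 227529$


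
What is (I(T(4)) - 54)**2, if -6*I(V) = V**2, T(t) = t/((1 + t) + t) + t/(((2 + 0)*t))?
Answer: 11080720225/3779136 ≈ 2932.1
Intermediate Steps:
T(t) = 1/2 + t/(1 + 2*t) (T(t) = t/(1 + 2*t) + t/((2*t)) = t/(1 + 2*t) + t*(1/(2*t)) = t/(1 + 2*t) + 1/2 = 1/2 + t/(1 + 2*t))
I(V) = -V**2/6
(I(T(4)) - 54)**2 = (-(1 + 4*4)**2/(4*(1 + 2*4)**2)/6 - 54)**2 = (-(1 + 16)**2/(4*(1 + 8)**2)/6 - 54)**2 = (-((1/2)*17/9)**2/6 - 54)**2 = (-((1/2)*(1/9)*17)**2/6 - 54)**2 = (-(17/18)**2/6 - 54)**2 = (-1/6*289/324 - 54)**2 = (-289/1944 - 54)**2 = (-105265/1944)**2 = 11080720225/3779136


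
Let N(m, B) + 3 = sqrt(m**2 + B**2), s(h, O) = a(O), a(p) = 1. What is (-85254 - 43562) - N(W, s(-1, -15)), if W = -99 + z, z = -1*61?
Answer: -128813 - sqrt(25601) ≈ -1.2897e+5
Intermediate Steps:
z = -61
s(h, O) = 1
W = -160 (W = -99 - 61 = -160)
N(m, B) = -3 + sqrt(B**2 + m**2) (N(m, B) = -3 + sqrt(m**2 + B**2) = -3 + sqrt(B**2 + m**2))
(-85254 - 43562) - N(W, s(-1, -15)) = (-85254 - 43562) - (-3 + sqrt(1**2 + (-160)**2)) = -128816 - (-3 + sqrt(1 + 25600)) = -128816 - (-3 + sqrt(25601)) = -128816 + (3 - sqrt(25601)) = -128813 - sqrt(25601)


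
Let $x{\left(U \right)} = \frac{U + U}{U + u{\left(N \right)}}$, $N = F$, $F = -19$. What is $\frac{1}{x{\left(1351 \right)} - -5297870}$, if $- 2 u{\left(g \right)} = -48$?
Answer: $\frac{1375}{7284573952} \approx 1.8875 \cdot 10^{-7}$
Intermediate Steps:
$N = -19$
$u{\left(g \right)} = 24$ ($u{\left(g \right)} = \left(- \frac{1}{2}\right) \left(-48\right) = 24$)
$x{\left(U \right)} = \frac{2 U}{24 + U}$ ($x{\left(U \right)} = \frac{U + U}{U + 24} = \frac{2 U}{24 + U}$)
$\frac{1}{x{\left(1351 \right)} - -5297870} = \frac{1}{2 \cdot 1351 \frac{1}{24 + 1351} - -5297870} = \frac{1}{2 \cdot 1351 \cdot \frac{1}{1375} + 5297870} = \frac{1}{\frac{2702}{1375} + 5297870} = \frac{1}{\frac{7284573952}{1375}} = \frac{1375}{7284573952}$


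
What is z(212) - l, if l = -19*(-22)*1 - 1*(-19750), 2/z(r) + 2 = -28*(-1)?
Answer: -262183/13 ≈ -20168.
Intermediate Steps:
z(r) = 1/13 (z(r) = 2/(-2 - 28*(-1)) = 2/(-2 + 28) = 2/26 = 2*(1/26) = 1/13)
l = 20168 (l = 418*1 + 19750 = 418 + 19750 = 20168)
z(212) - l = 1/13 - 1*20168 = 1/13 - 20168 = -262183/13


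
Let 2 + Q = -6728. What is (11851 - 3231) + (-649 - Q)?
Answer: 14701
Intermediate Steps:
Q = -6730 (Q = -2 - 6728 = -6730)
(11851 - 3231) + (-649 - Q) = (11851 - 3231) + (-649 - 1*(-6730)) = 8620 + (-649 + 6730) = 8620 + 6081 = 14701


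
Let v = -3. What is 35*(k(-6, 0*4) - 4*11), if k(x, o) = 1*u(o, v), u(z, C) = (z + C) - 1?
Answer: -1680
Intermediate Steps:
u(z, C) = -1 + C + z (u(z, C) = (C + z) - 1 = -1 + C + z)
k(x, o) = -4 + o (k(x, o) = 1*(-1 - 3 + o) = 1*(-4 + o) = -4 + o)
35*(k(-6, 0*4) - 4*11) = 35*((-4 + 0*4) - 4*11) = 35*((-4 + 0) - 44) = 35*(-4 - 44) = 35*(-48) = -1680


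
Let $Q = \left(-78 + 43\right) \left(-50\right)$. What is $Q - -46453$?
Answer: $48203$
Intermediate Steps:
$Q = 1750$ ($Q = \left(-35\right) \left(-50\right) = 1750$)
$Q - -46453 = 1750 - -46453 = 1750 + 46453 = 48203$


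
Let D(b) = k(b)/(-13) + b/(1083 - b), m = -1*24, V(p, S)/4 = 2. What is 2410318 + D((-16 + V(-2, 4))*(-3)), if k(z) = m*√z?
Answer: 850842262/353 + 48*√6/13 ≈ 2.4103e+6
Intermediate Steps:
V(p, S) = 8 (V(p, S) = 4*2 = 8)
m = -24
k(z) = -24*√z
D(b) = 24*√b/13 + b/(1083 - b) (D(b) = -24*√b/(-13) + b/(1083 - b) = -24*√b*(-1/13) + b/(1083 - b) = 24*√b/13 + b/(1083 - b))
2410318 + D((-16 + V(-2, 4))*(-3)) = 2410318 + (-25992*2*√6 - 13*(-16 + 8)*(-3) + 24*((-16 + 8)*(-3))^(3/2))/(13*(-1083 + (-16 + 8)*(-3))) = 2410318 + (-25992*2*√6 - (-104)*(-3) + 24*(-8*(-3))^(3/2))/(13*(-1083 - 8*(-3))) = 2410318 + (-51984*√6 - 13*24 + 24*24^(3/2))/(13*(-1083 + 24)) = 2410318 + (1/13)*(-51984*√6 - 312 + 24*(48*√6))/(-1059) = 2410318 + (1/13)*(-1/1059)*(-51984*√6 - 312 + 1152*√6) = 2410318 + (1/13)*(-1/1059)*(-312 - 50832*√6) = 2410318 + (8/353 + 48*√6/13) = 850842262/353 + 48*√6/13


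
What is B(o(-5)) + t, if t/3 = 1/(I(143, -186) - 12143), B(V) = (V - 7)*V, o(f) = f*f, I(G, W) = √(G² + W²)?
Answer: 22109598457/49132468 - √55045/49132468 ≈ 450.00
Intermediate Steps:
o(f) = f²
B(V) = V*(-7 + V) (B(V) = (-7 + V)*V = V*(-7 + V))
t = 3/(-12143 + √55045) (t = 3/(√(143² + (-186)²) - 12143) = 3/(√(20449 + 34596) - 12143) = 3/(√55045 - 12143) = 3/(-12143 + √55045) ≈ -0.00025192)
B(o(-5)) + t = (-5)²*(-7 + (-5)²) + (-12143/49132468 - √55045/49132468) = 25*(-7 + 25) + (-12143/49132468 - √55045/49132468) = 25*18 + (-12143/49132468 - √55045/49132468) = 450 + (-12143/49132468 - √55045/49132468) = 22109598457/49132468 - √55045/49132468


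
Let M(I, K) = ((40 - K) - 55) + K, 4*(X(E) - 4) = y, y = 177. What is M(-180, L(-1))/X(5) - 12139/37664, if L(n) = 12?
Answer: -4602667/7269152 ≈ -0.63318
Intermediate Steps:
X(E) = 193/4 (X(E) = 4 + (¼)*177 = 4 + 177/4 = 193/4)
M(I, K) = -15 (M(I, K) = (-15 - K) + K = -15)
M(-180, L(-1))/X(5) - 12139/37664 = -15/193/4 - 12139/37664 = -15*4/193 - 12139*1/37664 = -60/193 - 12139/37664 = -4602667/7269152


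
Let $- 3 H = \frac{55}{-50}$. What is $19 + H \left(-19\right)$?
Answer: $\frac{361}{30} \approx 12.033$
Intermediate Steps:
$H = \frac{11}{30}$ ($H = - \frac{55 \frac{1}{-50}}{3} = - \frac{55 \left(- \frac{1}{50}\right)}{3} = \left(- \frac{1}{3}\right) \left(- \frac{11}{10}\right) = \frac{11}{30} \approx 0.36667$)
$19 + H \left(-19\right) = 19 + \frac{11}{30} \left(-19\right) = 19 - \frac{209}{30} = \frac{361}{30}$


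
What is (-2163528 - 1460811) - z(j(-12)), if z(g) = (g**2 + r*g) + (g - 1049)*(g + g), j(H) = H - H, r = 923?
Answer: -3624339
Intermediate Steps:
j(H) = 0
z(g) = g**2 + 923*g + 2*g*(-1049 + g) (z(g) = (g**2 + 923*g) + (g - 1049)*(g + g) = (g**2 + 923*g) + (-1049 + g)*(2*g) = (g**2 + 923*g) + 2*g*(-1049 + g) = g**2 + 923*g + 2*g*(-1049 + g))
(-2163528 - 1460811) - z(j(-12)) = (-2163528 - 1460811) - 0*(-1175 + 3*0) = -3624339 - 0*(-1175 + 0) = -3624339 - 0*(-1175) = -3624339 - 1*0 = -3624339 + 0 = -3624339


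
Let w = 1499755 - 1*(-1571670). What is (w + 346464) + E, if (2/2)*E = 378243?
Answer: 3796132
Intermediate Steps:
E = 378243
w = 3071425 (w = 1499755 + 1571670 = 3071425)
(w + 346464) + E = (3071425 + 346464) + 378243 = 3417889 + 378243 = 3796132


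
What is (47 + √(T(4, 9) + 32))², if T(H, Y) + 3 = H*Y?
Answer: (47 + √65)² ≈ 3031.9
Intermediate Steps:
T(H, Y) = -3 + H*Y
(47 + √(T(4, 9) + 32))² = (47 + √((-3 + 4*9) + 32))² = (47 + √((-3 + 36) + 32))² = (47 + √(33 + 32))² = (47 + √65)²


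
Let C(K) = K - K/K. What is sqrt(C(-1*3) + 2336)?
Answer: 2*sqrt(583) ≈ 48.291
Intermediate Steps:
C(K) = -1 + K (C(K) = K - 1*1 = K - 1 = -1 + K)
sqrt(C(-1*3) + 2336) = sqrt((-1 - 1*3) + 2336) = sqrt((-1 - 3) + 2336) = sqrt(-4 + 2336) = sqrt(2332) = 2*sqrt(583)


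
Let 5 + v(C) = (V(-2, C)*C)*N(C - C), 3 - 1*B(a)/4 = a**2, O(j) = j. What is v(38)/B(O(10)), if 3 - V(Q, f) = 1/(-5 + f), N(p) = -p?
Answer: 5/388 ≈ 0.012887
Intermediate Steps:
B(a) = 12 - 4*a**2
V(Q, f) = 3 - 1/(-5 + f)
v(C) = -5 (v(C) = -5 + (((-16 + 3*C)/(-5 + C))*C)*(-(C - C)) = -5 + (C*(-16 + 3*C)/(-5 + C))*(-1*0) = -5 + (C*(-16 + 3*C)/(-5 + C))*0 = -5 + 0 = -5)
v(38)/B(O(10)) = -5/(12 - 4*10**2) = -5/(12 - 4*100) = -5/(12 - 400) = -5/(-388) = -5*(-1/388) = 5/388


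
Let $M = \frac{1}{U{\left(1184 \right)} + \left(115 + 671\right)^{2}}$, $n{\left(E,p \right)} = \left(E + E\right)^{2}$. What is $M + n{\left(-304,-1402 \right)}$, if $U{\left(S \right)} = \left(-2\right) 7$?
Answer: $\frac{228371765249}{617782} \approx 3.6966 \cdot 10^{5}$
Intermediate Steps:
$U{\left(S \right)} = -14$
$n{\left(E,p \right)} = 4 E^{2}$ ($n{\left(E,p \right)} = \left(2 E\right)^{2} = 4 E^{2}$)
$M = \frac{1}{617782}$ ($M = \frac{1}{-14 + \left(115 + 671\right)^{2}} = \frac{1}{-14 + 786^{2}} = \frac{1}{-14 + 617796} = \frac{1}{617782} \approx 1.6187 \cdot 10^{-6}$)
$M + n{\left(-304,-1402 \right)} = \frac{1}{617782} + 4 \left(-304\right)^{2} = \frac{1}{617782} + 4 \cdot 92416 = \frac{1}{617782} + 369664 = \frac{228371765249}{617782}$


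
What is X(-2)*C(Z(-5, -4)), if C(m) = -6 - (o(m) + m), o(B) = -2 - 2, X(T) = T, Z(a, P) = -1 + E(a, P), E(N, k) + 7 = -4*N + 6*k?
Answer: -20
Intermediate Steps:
E(N, k) = -7 - 4*N + 6*k (E(N, k) = -7 + (-4*N + 6*k) = -7 - 4*N + 6*k)
Z(a, P) = -8 - 4*a + 6*P (Z(a, P) = -1 + (-7 - 4*a + 6*P) = -8 - 4*a + 6*P)
o(B) = -4
C(m) = -2 - m (C(m) = -6 - (-4 + m) = -6 + (4 - m) = -2 - m)
X(-2)*C(Z(-5, -4)) = -2*(-2 - (-8 - 4*(-5) + 6*(-4))) = -2*(-2 - (-8 + 20 - 24)) = -2*(-2 - 1*(-12)) = -2*(-2 + 12) = -2*10 = -20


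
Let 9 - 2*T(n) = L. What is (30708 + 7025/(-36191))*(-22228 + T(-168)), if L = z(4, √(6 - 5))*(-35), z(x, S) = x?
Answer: -49240416216321/72382 ≈ -6.8029e+8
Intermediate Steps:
L = -140 (L = 4*(-35) = -140)
T(n) = 149/2 (T(n) = 9/2 - ½*(-140) = 9/2 + 70 = 149/2)
(30708 + 7025/(-36191))*(-22228 + T(-168)) = (30708 + 7025/(-36191))*(-22228 + 149/2) = (30708 + 7025*(-1/36191))*(-44307/2) = (30708 - 7025/36191)*(-44307/2) = (1111346203/36191)*(-44307/2) = -49240416216321/72382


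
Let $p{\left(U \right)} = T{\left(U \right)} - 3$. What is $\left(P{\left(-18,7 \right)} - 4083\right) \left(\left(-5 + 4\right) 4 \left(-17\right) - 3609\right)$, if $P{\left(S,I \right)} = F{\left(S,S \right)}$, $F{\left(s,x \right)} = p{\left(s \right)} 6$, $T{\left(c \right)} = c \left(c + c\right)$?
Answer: $754233$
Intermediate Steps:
$T{\left(c \right)} = 2 c^{2}$ ($T{\left(c \right)} = c 2 c = 2 c^{2}$)
$p{\left(U \right)} = -3 + 2 U^{2}$ ($p{\left(U \right)} = 2 U^{2} - 3 = -3 + 2 U^{2}$)
$F{\left(s,x \right)} = -18 + 12 s^{2}$ ($F{\left(s,x \right)} = \left(-3 + 2 s^{2}\right) 6 = -18 + 12 s^{2}$)
$P{\left(S,I \right)} = -18 + 12 S^{2}$
$\left(P{\left(-18,7 \right)} - 4083\right) \left(\left(-5 + 4\right) 4 \left(-17\right) - 3609\right) = \left(\left(-18 + 12 \left(-18\right)^{2}\right) - 4083\right) \left(\left(-5 + 4\right) 4 \left(-17\right) - 3609\right) = \left(\left(-18 + 12 \cdot 324\right) - 4083\right) \left(\left(-1\right) 4 \left(-17\right) - 3609\right) = \left(\left(-18 + 3888\right) - 4083\right) \left(\left(-4\right) \left(-17\right) - 3609\right) = \left(3870 - 4083\right) \left(68 - 3609\right) = \left(-213\right) \left(-3541\right) = 754233$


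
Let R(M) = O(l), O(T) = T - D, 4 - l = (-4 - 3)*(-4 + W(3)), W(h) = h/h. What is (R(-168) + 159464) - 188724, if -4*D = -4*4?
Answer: -29281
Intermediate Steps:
W(h) = 1
D = 4 (D = -(-1)*4 = -¼*(-16) = 4)
l = -17 (l = 4 - (-4 - 3)*(-4 + 1) = 4 - (-7)*(-3) = 4 - 1*21 = 4 - 21 = -17)
O(T) = -4 + T (O(T) = T - 1*4 = T - 4 = -4 + T)
R(M) = -21 (R(M) = -4 - 17 = -21)
(R(-168) + 159464) - 188724 = (-21 + 159464) - 188724 = 159443 - 188724 = -29281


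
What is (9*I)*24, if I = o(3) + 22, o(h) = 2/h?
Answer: 4896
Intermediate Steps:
I = 68/3 (I = 2/3 + 22 = 2*(⅓) + 22 = ⅔ + 22 = 68/3 ≈ 22.667)
(9*I)*24 = (9*(68/3))*24 = 204*24 = 4896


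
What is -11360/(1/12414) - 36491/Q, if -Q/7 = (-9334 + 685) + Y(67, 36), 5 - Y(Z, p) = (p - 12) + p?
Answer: -1227464545373/8704 ≈ -1.4102e+8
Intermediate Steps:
Y(Z, p) = 17 - 2*p (Y(Z, p) = 5 - ((p - 12) + p) = 5 - ((-12 + p) + p) = 5 - (-12 + 2*p) = 5 + (12 - 2*p) = 17 - 2*p)
Q = 60928 (Q = -7*((-9334 + 685) + (17 - 2*36)) = -7*(-8649 + (17 - 72)) = -7*(-8649 - 55) = -7*(-8704) = 60928)
-11360/(1/12414) - 36491/Q = -11360/(1/12414) - 36491/60928 = -11360/1/12414 - 36491*1/60928 = -11360*12414 - 5213/8704 = -141023040 - 5213/8704 = -1227464545373/8704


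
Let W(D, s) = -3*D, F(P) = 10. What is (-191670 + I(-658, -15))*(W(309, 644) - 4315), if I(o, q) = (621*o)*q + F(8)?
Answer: -31124951620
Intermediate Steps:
I(o, q) = 10 + 621*o*q (I(o, q) = (621*o)*q + 10 = 621*o*q + 10 = 10 + 621*o*q)
(-191670 + I(-658, -15))*(W(309, 644) - 4315) = (-191670 + (10 + 621*(-658)*(-15)))*(-3*309 - 4315) = (-191670 + (10 + 6129270))*(-927 - 4315) = (-191670 + 6129280)*(-5242) = 5937610*(-5242) = -31124951620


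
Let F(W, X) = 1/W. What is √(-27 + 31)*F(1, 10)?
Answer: 2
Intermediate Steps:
√(-27 + 31)*F(1, 10) = √(-27 + 31)/1 = √4*1 = 2*1 = 2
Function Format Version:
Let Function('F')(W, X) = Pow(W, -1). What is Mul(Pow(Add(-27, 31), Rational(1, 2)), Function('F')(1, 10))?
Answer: 2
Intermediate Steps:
Mul(Pow(Add(-27, 31), Rational(1, 2)), Function('F')(1, 10)) = Mul(Pow(Add(-27, 31), Rational(1, 2)), Pow(1, -1)) = Mul(Pow(4, Rational(1, 2)), 1) = Mul(2, 1) = 2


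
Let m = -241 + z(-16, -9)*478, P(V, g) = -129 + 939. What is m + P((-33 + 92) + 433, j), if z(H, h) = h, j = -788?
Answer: -3733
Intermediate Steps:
P(V, g) = 810
m = -4543 (m = -241 - 9*478 = -241 - 4302 = -4543)
m + P((-33 + 92) + 433, j) = -4543 + 810 = -3733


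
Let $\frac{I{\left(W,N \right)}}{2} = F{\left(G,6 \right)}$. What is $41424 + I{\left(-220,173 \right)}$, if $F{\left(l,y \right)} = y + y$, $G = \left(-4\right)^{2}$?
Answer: $41448$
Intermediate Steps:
$G = 16$
$F{\left(l,y \right)} = 2 y$
$I{\left(W,N \right)} = 24$ ($I{\left(W,N \right)} = 2 \cdot 2 \cdot 6 = 2 \cdot 12 = 24$)
$41424 + I{\left(-220,173 \right)} = 41424 + 24 = 41448$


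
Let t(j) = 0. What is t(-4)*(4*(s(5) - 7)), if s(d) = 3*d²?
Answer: 0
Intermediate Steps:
t(-4)*(4*(s(5) - 7)) = 0*(4*(3*5² - 7)) = 0*(4*(3*25 - 7)) = 0*(4*(75 - 7)) = 0*(4*68) = 0*272 = 0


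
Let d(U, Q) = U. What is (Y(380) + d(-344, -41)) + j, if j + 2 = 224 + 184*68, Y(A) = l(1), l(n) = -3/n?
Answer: 12387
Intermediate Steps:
Y(A) = -3 (Y(A) = -3/1 = -3*1 = -3)
j = 12734 (j = -2 + (224 + 184*68) = -2 + (224 + 12512) = -2 + 12736 = 12734)
(Y(380) + d(-344, -41)) + j = (-3 - 344) + 12734 = -347 + 12734 = 12387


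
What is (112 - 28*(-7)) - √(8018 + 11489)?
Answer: 308 - √19507 ≈ 168.33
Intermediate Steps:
(112 - 28*(-7)) - √(8018 + 11489) = (112 + 196) - √19507 = 308 - √19507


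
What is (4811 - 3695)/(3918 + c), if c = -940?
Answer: 558/1489 ≈ 0.37475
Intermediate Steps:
(4811 - 3695)/(3918 + c) = (4811 - 3695)/(3918 - 940) = 1116/2978 = 1116*(1/2978) = 558/1489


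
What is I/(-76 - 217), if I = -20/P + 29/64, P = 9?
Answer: 1019/168768 ≈ 0.0060379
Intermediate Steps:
I = -1019/576 (I = -20/9 + 29/64 = -1019/576 ≈ -1.7691)
I/(-76 - 217) = -1019/(576*(-76 - 217)) = -1019/576/(-293) = -1019/576*(-1/293) = 1019/168768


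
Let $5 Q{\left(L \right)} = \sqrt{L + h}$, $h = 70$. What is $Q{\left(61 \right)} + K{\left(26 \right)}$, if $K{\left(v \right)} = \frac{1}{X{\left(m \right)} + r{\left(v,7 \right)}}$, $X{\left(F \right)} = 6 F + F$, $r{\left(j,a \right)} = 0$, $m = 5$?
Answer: $\frac{1}{35} + \frac{\sqrt{131}}{5} \approx 2.3177$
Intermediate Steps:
$X{\left(F \right)} = 7 F$
$Q{\left(L \right)} = \frac{\sqrt{70 + L}}{5}$ ($Q{\left(L \right)} = \frac{\sqrt{L + 70}}{5} = \frac{\sqrt{70 + L}}{5}$)
$K{\left(v \right)} = \frac{1}{35}$ ($K{\left(v \right)} = \frac{1}{7 \cdot 5 + 0} = \frac{1}{35 + 0} = \frac{1}{35}$)
$Q{\left(61 \right)} + K{\left(26 \right)} = \frac{\sqrt{70 + 61}}{5} + \frac{1}{35} = \frac{\sqrt{131}}{5} + \frac{1}{35} = \frac{1}{35} + \frac{\sqrt{131}}{5}$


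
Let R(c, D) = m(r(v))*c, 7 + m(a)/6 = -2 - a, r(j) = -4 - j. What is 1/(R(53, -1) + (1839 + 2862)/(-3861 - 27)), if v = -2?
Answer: -1296/2886463 ≈ -0.00044899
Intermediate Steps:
m(a) = -54 - 6*a (m(a) = -42 + 6*(-2 - a) = -42 + (-12 - 6*a) = -54 - 6*a)
R(c, D) = -42*c (R(c, D) = (-54 - 6*(-4 - 1*(-2)))*c = (-54 - 6*(-4 + 2))*c = (-54 - 6*(-2))*c = (-54 + 12)*c = -42*c)
1/(R(53, -1) + (1839 + 2862)/(-3861 - 27)) = 1/(-42*53 + (1839 + 2862)/(-3861 - 27)) = 1/(-2226 + 4701/(-3888)) = 1/(-2226 + 4701*(-1/3888)) = 1/(-2226 - 1567/1296) = 1/(-2886463/1296) = -1296/2886463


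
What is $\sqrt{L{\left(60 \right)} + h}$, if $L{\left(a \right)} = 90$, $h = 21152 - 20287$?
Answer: $\sqrt{955} \approx 30.903$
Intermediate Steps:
$h = 865$ ($h = 21152 - 20287 = 865$)
$\sqrt{L{\left(60 \right)} + h} = \sqrt{90 + 865} = \sqrt{955}$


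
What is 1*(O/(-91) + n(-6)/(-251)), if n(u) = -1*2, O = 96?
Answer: -23914/22841 ≈ -1.0470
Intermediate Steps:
n(u) = -2
1*(O/(-91) + n(-6)/(-251)) = 1*(96/(-91) - 2/(-251)) = 1*(96*(-1/91) - 2*(-1/251)) = 1*(-96/91 + 2/251) = 1*(-23914/22841) = -23914/22841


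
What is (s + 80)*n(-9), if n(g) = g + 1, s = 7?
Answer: -696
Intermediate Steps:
n(g) = 1 + g
(s + 80)*n(-9) = (7 + 80)*(1 - 9) = 87*(-8) = -696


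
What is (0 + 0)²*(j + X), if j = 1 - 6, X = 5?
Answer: 0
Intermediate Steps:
j = -5
(0 + 0)²*(j + X) = (0 + 0)²*(-5 + 5) = 0²*0 = 0*0 = 0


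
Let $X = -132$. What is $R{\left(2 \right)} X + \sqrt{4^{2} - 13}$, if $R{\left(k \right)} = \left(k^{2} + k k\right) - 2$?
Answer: $-792 + \sqrt{3} \approx -790.27$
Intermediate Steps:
$R{\left(k \right)} = -2 + 2 k^{2}$ ($R{\left(k \right)} = \left(k^{2} + k^{2}\right) - 2 = 2 k^{2} - 2 = -2 + 2 k^{2}$)
$R{\left(2 \right)} X + \sqrt{4^{2} - 13} = \left(-2 + 2 \cdot 2^{2}\right) \left(-132\right) + \sqrt{4^{2} - 13} = \left(-2 + 2 \cdot 4\right) \left(-132\right) + \sqrt{16 - 13} = \left(-2 + 8\right) \left(-132\right) + \sqrt{3} = 6 \left(-132\right) + \sqrt{3} = -792 + \sqrt{3}$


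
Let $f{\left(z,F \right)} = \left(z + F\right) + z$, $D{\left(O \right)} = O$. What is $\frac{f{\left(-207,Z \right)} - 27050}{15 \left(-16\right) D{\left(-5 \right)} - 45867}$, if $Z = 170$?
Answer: $\frac{9098}{14889} \approx 0.61106$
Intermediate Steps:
$f{\left(z,F \right)} = F + 2 z$ ($f{\left(z,F \right)} = \left(F + z\right) + z = F + 2 z$)
$\frac{f{\left(-207,Z \right)} - 27050}{15 \left(-16\right) D{\left(-5 \right)} - 45867} = \frac{\left(170 + 2 \left(-207\right)\right) - 27050}{15 \left(-16\right) \left(-5\right) - 45867} = \frac{\left(170 - 414\right) - 27050}{\left(-240\right) \left(-5\right) - 45867} = \frac{-244 - 27050}{1200 - 45867} = - \frac{27294}{-44667} = \left(-27294\right) \left(- \frac{1}{44667}\right) = \frac{9098}{14889}$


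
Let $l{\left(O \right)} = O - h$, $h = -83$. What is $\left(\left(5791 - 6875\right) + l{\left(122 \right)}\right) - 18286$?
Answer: $-19165$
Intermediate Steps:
$l{\left(O \right)} = 83 + O$ ($l{\left(O \right)} = O - -83 = O + 83 = 83 + O$)
$\left(\left(5791 - 6875\right) + l{\left(122 \right)}\right) - 18286 = \left(\left(5791 - 6875\right) + \left(83 + 122\right)\right) - 18286 = \left(-1084 + 205\right) - 18286 = -879 - 18286 = -19165$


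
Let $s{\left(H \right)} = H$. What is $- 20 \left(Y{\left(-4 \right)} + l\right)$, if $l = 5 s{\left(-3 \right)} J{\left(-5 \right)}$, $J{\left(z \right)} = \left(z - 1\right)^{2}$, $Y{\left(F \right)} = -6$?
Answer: $10920$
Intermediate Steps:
$J{\left(z \right)} = \left(-1 + z\right)^{2}$
$l = -540$ ($l = 5 \left(-3\right) \left(-1 - 5\right)^{2} = - 15 \left(-6\right)^{2} = \left(-15\right) 36 = -540$)
$- 20 \left(Y{\left(-4 \right)} + l\right) = - 20 \left(-6 - 540\right) = \left(-20\right) \left(-546\right) = 10920$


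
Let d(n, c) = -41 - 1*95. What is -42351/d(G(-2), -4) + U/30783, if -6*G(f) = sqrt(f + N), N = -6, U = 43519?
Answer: 1309609417/4186488 ≈ 312.82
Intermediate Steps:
G(f) = -sqrt(-6 + f)/6 (G(f) = -sqrt(f - 6)/6 = -sqrt(-6 + f)/6)
d(n, c) = -136 (d(n, c) = -41 - 95 = -136)
-42351/d(G(-2), -4) + U/30783 = -42351/(-136) + 43519/30783 = -42351*(-1/136) + 43519*(1/30783) = 42351/136 + 43519/30783 = 1309609417/4186488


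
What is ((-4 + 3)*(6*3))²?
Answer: 324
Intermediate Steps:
((-4 + 3)*(6*3))² = (-1*18)² = (-18)² = 324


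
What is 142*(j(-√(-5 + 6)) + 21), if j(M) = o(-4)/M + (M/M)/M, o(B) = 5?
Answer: 2130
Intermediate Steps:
j(M) = 6/M (j(M) = 5/M + (M/M)/M = 5/M + 1/M = 6/M)
142*(j(-√(-5 + 6)) + 21) = 142*(6/((-√(-5 + 6))) + 21) = 142*(6/((-√1)) + 21) = 142*(6/((-1*1)) + 21) = 142*(6/(-1) + 21) = 142*(6*(-1) + 21) = 142*(-6 + 21) = 142*15 = 2130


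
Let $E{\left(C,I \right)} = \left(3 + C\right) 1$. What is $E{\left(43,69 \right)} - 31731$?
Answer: $-31685$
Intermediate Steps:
$E{\left(C,I \right)} = 3 + C$
$E{\left(43,69 \right)} - 31731 = \left(3 + 43\right) - 31731 = 46 - 31731 = -31685$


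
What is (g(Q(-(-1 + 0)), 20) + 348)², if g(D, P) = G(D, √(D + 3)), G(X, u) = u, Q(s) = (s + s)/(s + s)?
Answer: 122500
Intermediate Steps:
Q(s) = 1 (Q(s) = (2*s)/((2*s)) = (2*s)*(1/(2*s)) = 1)
g(D, P) = √(3 + D) (g(D, P) = √(D + 3) = √(3 + D))
(g(Q(-(-1 + 0)), 20) + 348)² = (√(3 + 1) + 348)² = (√4 + 348)² = (2 + 348)² = 350² = 122500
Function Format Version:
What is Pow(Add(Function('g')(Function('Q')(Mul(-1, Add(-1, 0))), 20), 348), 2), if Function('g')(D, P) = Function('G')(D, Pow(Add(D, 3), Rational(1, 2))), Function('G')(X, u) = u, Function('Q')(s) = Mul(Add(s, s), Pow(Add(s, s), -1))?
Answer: 122500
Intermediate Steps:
Function('Q')(s) = 1 (Function('Q')(s) = Mul(Mul(2, s), Pow(Mul(2, s), -1)) = Mul(Mul(2, s), Mul(Rational(1, 2), Pow(s, -1))) = 1)
Function('g')(D, P) = Pow(Add(3, D), Rational(1, 2)) (Function('g')(D, P) = Pow(Add(D, 3), Rational(1, 2)) = Pow(Add(3, D), Rational(1, 2)))
Pow(Add(Function('g')(Function('Q')(Mul(-1, Add(-1, 0))), 20), 348), 2) = Pow(Add(Pow(Add(3, 1), Rational(1, 2)), 348), 2) = Pow(Add(Pow(4, Rational(1, 2)), 348), 2) = Pow(Add(2, 348), 2) = Pow(350, 2) = 122500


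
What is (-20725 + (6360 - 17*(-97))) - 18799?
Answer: -31515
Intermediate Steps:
(-20725 + (6360 - 17*(-97))) - 18799 = (-20725 + (6360 + 1649)) - 18799 = (-20725 + 8009) - 18799 = -12716 - 18799 = -31515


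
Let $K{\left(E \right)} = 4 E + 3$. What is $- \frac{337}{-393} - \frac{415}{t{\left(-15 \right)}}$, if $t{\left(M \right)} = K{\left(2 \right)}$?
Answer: $- \frac{159388}{4323} \approx -36.87$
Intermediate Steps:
$K{\left(E \right)} = 3 + 4 E$
$t{\left(M \right)} = 11$ ($t{\left(M \right)} = 3 + 4 \cdot 2 = 3 + 8 = 11$)
$- \frac{337}{-393} - \frac{415}{t{\left(-15 \right)}} = - \frac{337}{-393} - \frac{415}{11} = \left(-337\right) \left(- \frac{1}{393}\right) - \frac{415}{11} = \frac{337}{393} - \frac{415}{11} = - \frac{159388}{4323}$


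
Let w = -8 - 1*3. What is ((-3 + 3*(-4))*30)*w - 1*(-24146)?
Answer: 29096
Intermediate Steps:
w = -11 (w = -8 - 3 = -11)
((-3 + 3*(-4))*30)*w - 1*(-24146) = ((-3 + 3*(-4))*30)*(-11) - 1*(-24146) = ((-3 - 12)*30)*(-11) + 24146 = -15*30*(-11) + 24146 = -450*(-11) + 24146 = 4950 + 24146 = 29096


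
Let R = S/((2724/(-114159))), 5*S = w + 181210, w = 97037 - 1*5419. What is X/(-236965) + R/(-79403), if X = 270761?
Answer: 118127303158562/4271171140165 ≈ 27.657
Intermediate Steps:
w = 91618 (w = 97037 - 5419 = 91618)
S = 272828/5 (S = (91618 + 181210)/5 = (1/5)*272828 = 272828/5 ≈ 54566.)
R = -2595480971/1135 (R = 272828/(5*((2724/(-114159)))) = 272828/(5*((2724*(-1/114159)))) = 272828/(5*(-908/38053)) = (272828/5)*(-38053/908) = -2595480971/1135 ≈ -2.2868e+6)
X/(-236965) + R/(-79403) = 270761/(-236965) - 2595480971/1135/(-79403) = 270761*(-1/236965) - 2595480971/1135*(-1/79403) = -270761/236965 + 2595480971/90122405 = 118127303158562/4271171140165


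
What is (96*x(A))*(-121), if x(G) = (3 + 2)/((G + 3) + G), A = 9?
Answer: -19360/7 ≈ -2765.7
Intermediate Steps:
x(G) = 5/(3 + 2*G) (x(G) = 5/((3 + G) + G) = 5/(3 + 2*G))
(96*x(A))*(-121) = (96*(5/(3 + 2*9)))*(-121) = (96*(5/(3 + 18)))*(-121) = (96*(5/21))*(-121) = (160/7)*(-121) = -19360/7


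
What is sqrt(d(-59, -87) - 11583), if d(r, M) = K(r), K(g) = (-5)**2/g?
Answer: I*sqrt(40321898)/59 ≈ 107.63*I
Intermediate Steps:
K(g) = 25/g
d(r, M) = 25/r
sqrt(d(-59, -87) - 11583) = sqrt(25/(-59) - 11583) = sqrt(25*(-1/59) - 11583) = sqrt(-25/59 - 11583) = sqrt(-683422/59) = I*sqrt(40321898)/59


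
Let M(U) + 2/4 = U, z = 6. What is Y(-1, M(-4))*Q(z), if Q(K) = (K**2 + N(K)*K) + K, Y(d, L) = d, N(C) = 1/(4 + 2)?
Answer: -43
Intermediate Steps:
M(U) = -1/2 + U
N(C) = 1/6
Q(K) = K**2 + 7*K/6 (Q(K) = (K**2 + K/6) + K = K**2 + 7*K/6)
Y(-1, M(-4))*Q(z) = -6*(7 + 6*6)/6 = -6*(7 + 36)/6 = -6*43/6 = -1*43 = -43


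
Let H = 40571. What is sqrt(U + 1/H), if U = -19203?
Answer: 4*I*sqrt(1975515872797)/40571 ≈ 138.57*I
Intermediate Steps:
sqrt(U + 1/H) = sqrt(-19203 + 1/40571) = sqrt(-779084912/40571) = 4*I*sqrt(1975515872797)/40571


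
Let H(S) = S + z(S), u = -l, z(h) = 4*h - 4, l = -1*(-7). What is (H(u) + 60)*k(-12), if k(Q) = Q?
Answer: -252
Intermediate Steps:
l = 7
z(h) = -4 + 4*h
u = -7 (u = -1*7 = -7)
H(S) = -4 + 5*S (H(S) = S + (-4 + 4*S) = -4 + 5*S)
(H(u) + 60)*k(-12) = ((-4 + 5*(-7)) + 60)*(-12) = ((-4 - 35) + 60)*(-12) = (-39 + 60)*(-12) = 21*(-12) = -252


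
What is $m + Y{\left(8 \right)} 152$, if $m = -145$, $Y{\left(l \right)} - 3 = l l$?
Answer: $10039$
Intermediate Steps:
$Y{\left(l \right)} = 3 + l^{2}$ ($Y{\left(l \right)} = 3 + l l = 3 + l^{2}$)
$m + Y{\left(8 \right)} 152 = -145 + \left(3 + 8^{2}\right) 152 = -145 + \left(3 + 64\right) 152 = -145 + 67 \cdot 152 = -145 + 10184 = 10039$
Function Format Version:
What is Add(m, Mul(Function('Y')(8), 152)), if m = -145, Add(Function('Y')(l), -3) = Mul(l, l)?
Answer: 10039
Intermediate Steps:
Function('Y')(l) = Add(3, Pow(l, 2)) (Function('Y')(l) = Add(3, Mul(l, l)) = Add(3, Pow(l, 2)))
Add(m, Mul(Function('Y')(8), 152)) = Add(-145, Mul(Add(3, Pow(8, 2)), 152)) = Add(-145, Mul(Add(3, 64), 152)) = Add(-145, Mul(67, 152)) = Add(-145, 10184) = 10039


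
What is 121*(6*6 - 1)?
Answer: 4235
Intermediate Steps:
121*(6*6 - 1) = 121*(36 - 1) = 121*35 = 4235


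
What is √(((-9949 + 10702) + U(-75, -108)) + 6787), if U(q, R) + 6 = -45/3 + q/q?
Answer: 4*√470 ≈ 86.718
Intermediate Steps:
U(q, R) = -20 (U(q, R) = -6 + (-45/3 + q/q) = -6 + (-45*⅓ + 1) = -6 + (-15 + 1) = -6 - 14 = -20)
√(((-9949 + 10702) + U(-75, -108)) + 6787) = √(((-9949 + 10702) - 20) + 6787) = √((753 - 20) + 6787) = √(733 + 6787) = √7520 = 4*√470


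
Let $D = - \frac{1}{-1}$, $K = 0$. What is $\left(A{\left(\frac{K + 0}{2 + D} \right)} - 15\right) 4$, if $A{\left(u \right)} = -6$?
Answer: $-84$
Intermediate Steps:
$D = 1$ ($D = \left(-1\right) \left(-1\right) = 1$)
$\left(A{\left(\frac{K + 0}{2 + D} \right)} - 15\right) 4 = \left(-6 - 15\right) 4 = \left(-21\right) 4 = -84$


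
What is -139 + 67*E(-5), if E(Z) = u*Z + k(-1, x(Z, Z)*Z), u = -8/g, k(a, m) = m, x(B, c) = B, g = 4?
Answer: 2206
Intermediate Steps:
u = -2 (u = -8/4 = -8*¼ = -2)
E(Z) = Z² - 2*Z (E(Z) = -2*Z + Z*Z = -2*Z + Z² = Z² - 2*Z)
-139 + 67*E(-5) = -139 + 67*(-5*(-2 - 5)) = -139 + 67*(-5*(-7)) = -139 + 67*35 = -139 + 2345 = 2206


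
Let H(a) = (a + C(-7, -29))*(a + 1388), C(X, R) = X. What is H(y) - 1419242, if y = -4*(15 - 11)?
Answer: -1450798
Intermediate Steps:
y = -16 (y = -4*4 = -16)
H(a) = (-7 + a)*(1388 + a) (H(a) = (a - 7)*(a + 1388) = (-7 + a)*(1388 + a))
H(y) - 1419242 = (-9716 + (-16)² + 1381*(-16)) - 1419242 = (-9716 + 256 - 22096) - 1419242 = -31556 - 1419242 = -1450798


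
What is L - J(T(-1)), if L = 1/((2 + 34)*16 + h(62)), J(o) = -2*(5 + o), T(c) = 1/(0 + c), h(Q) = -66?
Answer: 4081/510 ≈ 8.0020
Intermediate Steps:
T(c) = 1/c
J(o) = -10 - 2*o
L = 1/510 (L = 1/((2 + 34)*16 - 66) = 1/(36*16 - 66) = 1/(576 - 66) = 1/510 ≈ 0.0019608)
L - J(T(-1)) = 1/510 - (-10 - 2/(-1)) = 1/510 - (-10 - 2*(-1)) = 1/510 - (-10 + 2) = 1/510 - 1*(-8) = 1/510 + 8 = 4081/510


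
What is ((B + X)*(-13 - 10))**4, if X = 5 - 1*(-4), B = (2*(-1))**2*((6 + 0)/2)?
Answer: 54423757521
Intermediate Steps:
B = 12 (B = (-2)**2*(6*(1/2)) = 4*3 = 12)
X = 9 (X = 5 + 4 = 9)
((B + X)*(-13 - 10))**4 = ((12 + 9)*(-13 - 10))**4 = (21*(-23))**4 = (-483)**4 = 54423757521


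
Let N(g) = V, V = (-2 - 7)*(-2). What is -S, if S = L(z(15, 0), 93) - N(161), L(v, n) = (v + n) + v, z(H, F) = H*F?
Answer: -75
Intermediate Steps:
V = 18 (V = -9*(-2) = 18)
z(H, F) = F*H
L(v, n) = n + 2*v (L(v, n) = (n + v) + v = n + 2*v)
N(g) = 18
S = 75 (S = (93 + 2*(0*15)) - 1*18 = (93 + 2*0) - 18 = (93 + 0) - 18 = 93 - 18 = 75)
-S = -1*75 = -75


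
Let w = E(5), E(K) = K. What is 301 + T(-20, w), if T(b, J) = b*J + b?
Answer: 181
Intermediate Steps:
w = 5
T(b, J) = b + J*b (T(b, J) = J*b + b = b + J*b)
301 + T(-20, w) = 301 - 20*(1 + 5) = 301 - 20*6 = 301 - 120 = 181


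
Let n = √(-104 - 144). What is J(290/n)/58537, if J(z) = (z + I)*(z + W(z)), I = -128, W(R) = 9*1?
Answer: -92449/3629294 + 17255*I*√62/3629294 ≈ -0.025473 + 0.037436*I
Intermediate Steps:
n = 2*I*√62 (n = √(-248) = 2*I*√62 ≈ 15.748*I)
W(R) = 9
J(z) = (-128 + z)*(9 + z) (J(z) = (z - 128)*(z + 9) = (-128 + z)*(9 + z))
J(290/n)/58537 = (-1152 + (290/((2*I*√62)))² - 34510/(2*I*√62))/58537 = (-1152 + (290*(-I*√62/124))² - 34510*(-I*√62/124))*(1/58537) = (-1152 + (-145*I*√62/62)² - (-17255)*I*√62/62)*(1/58537) = (-1152 - 21025/62 + 17255*I*√62/62)*(1/58537) = (-92449/62 + 17255*I*√62/62)*(1/58537) = -92449/3629294 + 17255*I*√62/3629294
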